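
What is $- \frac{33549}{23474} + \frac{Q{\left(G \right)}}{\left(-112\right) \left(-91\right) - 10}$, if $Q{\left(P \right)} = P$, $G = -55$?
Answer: $- \frac{85721747}{59753067} \approx -1.4346$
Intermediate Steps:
$- \frac{33549}{23474} + \frac{Q{\left(G \right)}}{\left(-112\right) \left(-91\right) - 10} = - \frac{33549}{23474} - \frac{55}{\left(-112\right) \left(-91\right) - 10} = \left(-33549\right) \frac{1}{23474} - \frac{55}{10192 - 10} = - \frac{33549}{23474} - \frac{55}{10182} = - \frac{85721747}{59753067}$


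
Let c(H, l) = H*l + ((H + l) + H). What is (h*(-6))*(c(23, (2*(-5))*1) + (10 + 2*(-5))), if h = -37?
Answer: -43068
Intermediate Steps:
c(H, l) = l + 2*H + H*l (c(H, l) = H*l + (l + 2*H) = l + 2*H + H*l)
(h*(-6))*(c(23, (2*(-5))*1) + (10 + 2*(-5))) = (-37*(-6))*(((2*(-5))*1 + 2*23 + 23*((2*(-5))*1)) + (10 + 2*(-5))) = 222*((-10*1 + 46 + 23*(-10*1)) + (10 - 10)) = 222*((-10 + 46 + 23*(-10)) + 0) = 222*((-10 + 46 - 230) + 0) = 222*(-194 + 0) = 222*(-194) = -43068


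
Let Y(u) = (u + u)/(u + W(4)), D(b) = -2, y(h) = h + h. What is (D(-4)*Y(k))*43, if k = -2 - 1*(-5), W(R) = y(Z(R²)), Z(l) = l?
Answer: -516/35 ≈ -14.743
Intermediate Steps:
y(h) = 2*h
W(R) = 2*R²
k = 3 (k = -2 + 5 = 3)
Y(u) = 2*u/(32 + u) (Y(u) = (u + u)/(u + 2*4²) = (2*u)/(u + 2*16) = (2*u)/(u + 32) = (2*u)/(32 + u) = 2*u/(32 + u))
(D(-4)*Y(k))*43 = -4*3/(32 + 3)*43 = -4*3/35*43 = -2*6/35*43 = -12/35*43 = -516/35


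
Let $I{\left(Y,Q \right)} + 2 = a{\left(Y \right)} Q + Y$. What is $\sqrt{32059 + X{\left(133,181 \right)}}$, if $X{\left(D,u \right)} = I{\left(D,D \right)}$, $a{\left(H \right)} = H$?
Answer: $\sqrt{49879} \approx 223.34$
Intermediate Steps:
$I{\left(Y,Q \right)} = -2 + Y + Q Y$ ($I{\left(Y,Q \right)} = -2 + \left(Y Q + Y\right) = -2 + \left(Q Y + Y\right) = -2 + \left(Y + Q Y\right) = -2 + Y + Q Y$)
$X{\left(D,u \right)} = -2 + D + D^{2}$ ($X{\left(D,u \right)} = -2 + D + D D = -2 + D + D^{2}$)
$\sqrt{32059 + X{\left(133,181 \right)}} = \sqrt{32059 + \left(-2 + 133 + 133^{2}\right)} = \sqrt{32059 + \left(-2 + 133 + 17689\right)} = \sqrt{32059 + 17820} = \sqrt{49879}$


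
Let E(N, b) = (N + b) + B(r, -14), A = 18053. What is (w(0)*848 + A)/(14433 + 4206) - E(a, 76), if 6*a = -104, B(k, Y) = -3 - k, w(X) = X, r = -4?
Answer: -1094074/18639 ≈ -58.698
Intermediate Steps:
a = -52/3 (a = (⅙)*(-104) = -52/3 ≈ -17.333)
E(N, b) = 1 + N + b (E(N, b) = (N + b) + (-3 - 1*(-4)) = (N + b) + (-3 + 4) = (N + b) + 1 = 1 + N + b)
(w(0)*848 + A)/(14433 + 4206) - E(a, 76) = (0*848 + 18053)/(14433 + 4206) - (1 - 52/3 + 76) = (0 + 18053)/18639 - 1*179/3 = 18053*(1/18639) - 179/3 = 18053/18639 - 179/3 = -1094074/18639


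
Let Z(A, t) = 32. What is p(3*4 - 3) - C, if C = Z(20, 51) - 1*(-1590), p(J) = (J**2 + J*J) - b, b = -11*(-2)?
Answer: -1482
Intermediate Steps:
b = 22
p(J) = -22 + 2*J**2 (p(J) = (J**2 + J*J) - 1*22 = (J**2 + J**2) - 22 = 2*J**2 - 22 = -22 + 2*J**2)
C = 1622 (C = 32 - 1*(-1590) = 32 + 1590 = 1622)
p(3*4 - 3) - C = (-22 + 2*(3*4 - 3)**2) - 1*1622 = (-22 + 2*(12 - 3)**2) - 1622 = (-22 + 2*9**2) - 1622 = (-22 + 2*81) - 1622 = (-22 + 162) - 1622 = 140 - 1622 = -1482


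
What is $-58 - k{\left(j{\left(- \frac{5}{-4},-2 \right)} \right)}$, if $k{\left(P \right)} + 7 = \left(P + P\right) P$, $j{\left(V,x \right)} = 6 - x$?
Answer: $-179$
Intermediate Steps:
$k{\left(P \right)} = -7 + 2 P^{2}$ ($k{\left(P \right)} = -7 + \left(P + P\right) P = -7 + 2 P P = -7 + 2 P^{2}$)
$-58 - k{\left(j{\left(- \frac{5}{-4},-2 \right)} \right)} = -58 - \left(-7 + 2 \left(6 - -2\right)^{2}\right) = -58 - \left(-7 + 2 \left(6 + 2\right)^{2}\right) = -58 - \left(-7 + 2 \cdot 8^{2}\right) = -58 - \left(-7 + 2 \cdot 64\right) = -58 - \left(-7 + 128\right) = -58 - 121 = -179$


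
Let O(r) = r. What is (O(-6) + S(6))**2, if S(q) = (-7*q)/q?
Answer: 169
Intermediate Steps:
S(q) = -7
(O(-6) + S(6))**2 = (-6 - 7)**2 = (-13)**2 = 169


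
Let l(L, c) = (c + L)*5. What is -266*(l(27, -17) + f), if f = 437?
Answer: -129542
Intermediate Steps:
l(L, c) = 5*L + 5*c (l(L, c) = (L + c)*5 = 5*L + 5*c)
-266*(l(27, -17) + f) = -266*((5*27 + 5*(-17)) + 437) = -266*((135 - 85) + 437) = -266*(50 + 437) = -266*487 = -129542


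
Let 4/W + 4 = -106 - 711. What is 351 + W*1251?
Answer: 283167/821 ≈ 344.90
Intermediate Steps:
W = -4/821 (W = 4/(-4 + (-106 - 711)) = 4/(-4 - 817) = 4/(-821) = 4*(-1/821) = -4/821 ≈ -0.0048721)
351 + W*1251 = 351 - 4/821*1251 = 351 - 5004/821 = 283167/821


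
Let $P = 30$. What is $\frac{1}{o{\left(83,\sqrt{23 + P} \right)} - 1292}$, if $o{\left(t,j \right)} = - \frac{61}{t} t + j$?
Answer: $- \frac{1353}{1830556} - \frac{\sqrt{53}}{1830556} \approx -0.0007431$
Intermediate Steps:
$o{\left(t,j \right)} = -61 + j$
$\frac{1}{o{\left(83,\sqrt{23 + P} \right)} - 1292} = \frac{1}{\left(-61 + \sqrt{23 + 30}\right) - 1292} = \frac{1}{\left(-61 + \sqrt{53}\right) - 1292} = \frac{1}{-1353 + \sqrt{53}}$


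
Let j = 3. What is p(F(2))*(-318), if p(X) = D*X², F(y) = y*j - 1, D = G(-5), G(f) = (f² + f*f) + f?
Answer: -357750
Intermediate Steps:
G(f) = f + 2*f² (G(f) = (f² + f²) + f = 2*f² + f = f + 2*f²)
D = 45 (D = -5*(1 + 2*(-5)) = -5*(1 - 10) = -5*(-9) = 45)
F(y) = -1 + 3*y (F(y) = y*3 - 1 = 3*y - 1 = -1 + 3*y)
p(X) = 45*X²
p(F(2))*(-318) = (45*(-1 + 3*2)²)*(-318) = (45*(-1 + 6)²)*(-318) = (45*5²)*(-318) = (45*25)*(-318) = 1125*(-318) = -357750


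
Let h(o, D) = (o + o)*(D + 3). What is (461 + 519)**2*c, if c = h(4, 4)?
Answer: 53782400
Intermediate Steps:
h(o, D) = 2*o*(3 + D) (h(o, D) = (2*o)*(3 + D) = 2*o*(3 + D))
c = 56 (c = 2*4*(3 + 4) = 2*4*7 = 56)
(461 + 519)**2*c = (461 + 519)**2*56 = 980**2*56 = 960400*56 = 53782400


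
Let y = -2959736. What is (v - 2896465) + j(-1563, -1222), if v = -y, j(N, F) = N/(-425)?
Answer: 26891738/425 ≈ 63275.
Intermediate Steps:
j(N, F) = -N/425 (j(N, F) = N*(-1/425) = -N/425)
v = 2959736 (v = -1*(-2959736) = 2959736)
(v - 2896465) + j(-1563, -1222) = (2959736 - 2896465) - 1/425*(-1563) = 63271 + 1563/425 = 26891738/425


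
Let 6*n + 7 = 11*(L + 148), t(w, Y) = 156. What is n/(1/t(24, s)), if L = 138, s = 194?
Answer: 81614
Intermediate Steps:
n = 3139/6 (n = -7/6 + (11*(138 + 148))/6 = -7/6 + (11*286)/6 = -7/6 + (⅙)*3146 = -7/6 + 1573/3 = 3139/6 ≈ 523.17)
n/(1/t(24, s)) = 3139/(6*(1/156)) = (3139/6)*156 = 81614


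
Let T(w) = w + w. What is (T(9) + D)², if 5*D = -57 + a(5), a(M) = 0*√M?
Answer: 1089/25 ≈ 43.560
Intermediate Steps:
a(M) = 0
T(w) = 2*w
D = -57/5 (D = (-57 + 0)/5 = (⅕)*(-57) = -57/5 ≈ -11.400)
(T(9) + D)² = (2*9 - 57/5)² = (18 - 57/5)² = (33/5)² = 1089/25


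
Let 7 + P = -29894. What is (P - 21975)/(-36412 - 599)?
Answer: 17292/12337 ≈ 1.4016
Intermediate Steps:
P = -29901 (P = -7 - 29894 = -29901)
(P - 21975)/(-36412 - 599) = (-29901 - 21975)/(-36412 - 599) = -51876/(-37011) = -51876*(-1/37011) = 17292/12337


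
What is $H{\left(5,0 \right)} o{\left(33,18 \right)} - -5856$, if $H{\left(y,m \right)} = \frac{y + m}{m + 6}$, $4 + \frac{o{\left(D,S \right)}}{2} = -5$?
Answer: $5841$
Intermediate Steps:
$o{\left(D,S \right)} = -18$ ($o{\left(D,S \right)} = -8 + 2 \left(-5\right) = -8 - 10 = -18$)
$H{\left(y,m \right)} = \frac{m + y}{6 + m}$
$H{\left(5,0 \right)} o{\left(33,18 \right)} - -5856 = \frac{0 + 5}{6 + 0} \left(-18\right) - -5856 = \frac{1}{6} \cdot 5 \left(-18\right) + 5856 = \frac{5}{6} \left(-18\right) + 5856 = -15 + 5856 = 5841$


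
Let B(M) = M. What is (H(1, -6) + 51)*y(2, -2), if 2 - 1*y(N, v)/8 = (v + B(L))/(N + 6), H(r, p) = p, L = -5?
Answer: 1035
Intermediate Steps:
y(N, v) = 16 - 8*(-5 + v)/(6 + N) (y(N, v) = 16 - 8*(v - 5)/(N + 6) = 16 - 8*(-5 + v)/(6 + N))
(H(1, -6) + 51)*y(2, -2) = (-6 + 51)*(8*(17 - 1*(-2) + 2*2)/(6 + 2)) = 45*(8*(17 + 2 + 4)/8) = 45*(8*(⅛)*23) = 45*23 = 1035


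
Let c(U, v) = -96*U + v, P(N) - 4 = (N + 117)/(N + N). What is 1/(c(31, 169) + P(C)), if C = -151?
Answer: -151/423236 ≈ -0.00035677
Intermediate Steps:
P(N) = 4 + (117 + N)/(2*N) (P(N) = 4 + (N + 117)/(N + N) = 4 + (117 + N)/((2*N)) = 4 + (117 + N)*(1/(2*N)) = 4 + (117 + N)/(2*N))
c(U, v) = v - 96*U
1/(c(31, 169) + P(C)) = 1/((169 - 96*31) + (9/2)*(13 - 151)/(-151)) = 1/((169 - 2976) + (9/2)*(-1/151)*(-138)) = 1/(-2807 + 621/151) = 1/(-423236/151) = -151/423236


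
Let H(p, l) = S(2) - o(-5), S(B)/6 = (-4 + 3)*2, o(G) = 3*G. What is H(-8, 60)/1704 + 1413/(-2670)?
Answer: -133319/252760 ≈ -0.52745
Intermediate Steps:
S(B) = -12 (S(B) = 6*((-4 + 3)*2) = 6*(-1*2) = 6*(-2) = -12)
H(p, l) = 3 (H(p, l) = -12 - 3*(-5) = -12 - 1*(-15) = -12 + 15 = 3)
H(-8, 60)/1704 + 1413/(-2670) = 3/1704 + 1413/(-2670) = 3*(1/1704) + 1413*(-1/2670) = 1/568 - 471/890 = -133319/252760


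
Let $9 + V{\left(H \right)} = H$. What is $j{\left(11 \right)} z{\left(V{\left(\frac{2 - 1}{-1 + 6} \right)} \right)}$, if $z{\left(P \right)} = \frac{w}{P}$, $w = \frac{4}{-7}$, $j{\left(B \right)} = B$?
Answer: $\frac{5}{7} \approx 0.71429$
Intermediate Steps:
$V{\left(H \right)} = -9 + H$
$w = - \frac{4}{7}$ ($w = 4 \left(- \frac{1}{7}\right) = - \frac{4}{7} \approx -0.57143$)
$z{\left(P \right)} = - \frac{4}{7 P}$
$j{\left(11 \right)} z{\left(V{\left(\frac{2 - 1}{-1 + 6} \right)} \right)} = 11 \left(- \frac{4}{7 \left(-9 + \frac{2 - 1}{-1 + 6}\right)}\right) = 11 \left(- \frac{4}{7 \left(-9 + 1 \cdot \frac{1}{5}\right)}\right) = 11 \left(- \frac{4}{7 \left(-9 + \frac{1}{5}\right)}\right) = 11 \left(- \frac{4}{7 \left(- \frac{44}{5}\right)}\right) = 11 \left(\left(- \frac{4}{7}\right) \left(- \frac{5}{44}\right)\right) = 11 \cdot \frac{5}{77} = \frac{5}{7}$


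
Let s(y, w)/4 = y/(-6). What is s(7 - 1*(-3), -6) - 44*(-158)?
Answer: 20836/3 ≈ 6945.3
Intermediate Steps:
s(y, w) = -2*y/3 (s(y, w) = 4*(y/(-6)) = 4*(y*(-⅙)) = 4*(-y/6) = -2*y/3)
s(7 - 1*(-3), -6) - 44*(-158) = -2*(7 - 1*(-3))/3 - 44*(-158) = -2*(7 + 3)/3 + 6952 = -⅔*10 + 6952 = -20/3 + 6952 = 20836/3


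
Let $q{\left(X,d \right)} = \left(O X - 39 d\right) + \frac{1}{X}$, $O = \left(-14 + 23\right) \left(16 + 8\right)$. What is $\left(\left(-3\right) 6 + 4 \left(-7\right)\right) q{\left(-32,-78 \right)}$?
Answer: $\frac{2848343}{16} \approx 1.7802 \cdot 10^{5}$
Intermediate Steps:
$O = 216$ ($O = 9 \cdot 24 = 216$)
$q{\left(X,d \right)} = \frac{1}{X} - 39 d + 216 X$ ($q{\left(X,d \right)} = \left(216 X - 39 d\right) + \frac{1}{X} = \left(- 39 d + 216 X\right) + \frac{1}{X} = \frac{1}{X} - 39 d + 216 X$)
$\left(\left(-3\right) 6 + 4 \left(-7\right)\right) q{\left(-32,-78 \right)} = \left(\left(-3\right) 6 + 4 \left(-7\right)\right) \left(\frac{1}{-32} - -3042 + 216 \left(-32\right)\right) = \left(-18 - 28\right) \left(- \frac{1}{32} + 3042 - 6912\right) = \left(-46\right) \left(- \frac{123841}{32}\right) = \frac{2848343}{16}$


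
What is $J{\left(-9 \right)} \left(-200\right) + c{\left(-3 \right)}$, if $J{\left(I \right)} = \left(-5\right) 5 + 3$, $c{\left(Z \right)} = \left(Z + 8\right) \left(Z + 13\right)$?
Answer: $4450$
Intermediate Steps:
$c{\left(Z \right)} = \left(8 + Z\right) \left(13 + Z\right)$
$J{\left(I \right)} = -22$ ($J{\left(I \right)} = -25 + 3 = -22$)
$J{\left(-9 \right)} \left(-200\right) + c{\left(-3 \right)} = \left(-22\right) \left(-200\right) + \left(104 + \left(-3\right)^{2} + 21 \left(-3\right)\right) = 4400 + \left(104 + 9 - 63\right) = 4400 + 50 = 4450$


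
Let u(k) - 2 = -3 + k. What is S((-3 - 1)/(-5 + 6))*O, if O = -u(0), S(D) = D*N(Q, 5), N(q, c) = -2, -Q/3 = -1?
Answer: 8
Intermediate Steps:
Q = 3 (Q = -3*(-1) = 3)
u(k) = -1 + k (u(k) = 2 + (-3 + k) = -1 + k)
S(D) = -2*D (S(D) = D*(-2) = -2*D)
O = 1 (O = -(-1 + 0) = -1*(-1) = 1)
S((-3 - 1)/(-5 + 6))*O = -2*(-3 - 1)/(-5 + 6)*1 = -(-8)/1*1 = -(-8)*1 = -2*(-4)*1 = 8*1 = 8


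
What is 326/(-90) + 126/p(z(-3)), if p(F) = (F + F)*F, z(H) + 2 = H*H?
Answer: -736/315 ≈ -2.3365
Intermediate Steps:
z(H) = -2 + H² (z(H) = -2 + H*H = -2 + H²)
p(F) = 2*F² (p(F) = (2*F)*F = 2*F²)
326/(-90) + 126/p(z(-3)) = 326/(-90) + 126/((2*(-2 + (-3)²)²)) = 326*(-1/90) + 126/((2*(-2 + 9)²)) = -163/45 + 126/((2*7²)) = -163/45 + 126/((2*49)) = -163/45 + 126/98 = -163/45 + 126*(1/98) = -163/45 + 9/7 = -736/315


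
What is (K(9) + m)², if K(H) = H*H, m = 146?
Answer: 51529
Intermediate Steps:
K(H) = H²
(K(9) + m)² = (9² + 146)² = (81 + 146)² = 227² = 51529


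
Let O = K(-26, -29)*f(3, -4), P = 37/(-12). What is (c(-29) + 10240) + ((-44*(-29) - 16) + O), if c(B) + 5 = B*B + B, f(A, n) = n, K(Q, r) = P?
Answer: 36958/3 ≈ 12319.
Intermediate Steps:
P = -37/12 (P = 37*(-1/12) = -37/12 ≈ -3.0833)
K(Q, r) = -37/12
O = 37/3 (O = -37/12*(-4) = 37/3 ≈ 12.333)
c(B) = -5 + B + B² (c(B) = -5 + (B*B + B) = -5 + (B² + B) = -5 + (B + B²) = -5 + B + B²)
(c(-29) + 10240) + ((-44*(-29) - 16) + O) = ((-5 - 29 + (-29)²) + 10240) + ((-44*(-29) - 16) + 37/3) = ((-5 - 29 + 841) + 10240) + ((1276 - 16) + 37/3) = (807 + 10240) + (1260 + 37/3) = 11047 + 3817/3 = 36958/3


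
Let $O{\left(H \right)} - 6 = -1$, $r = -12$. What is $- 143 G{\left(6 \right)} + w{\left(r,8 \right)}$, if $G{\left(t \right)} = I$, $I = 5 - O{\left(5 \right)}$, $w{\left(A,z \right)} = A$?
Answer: $-12$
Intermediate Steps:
$O{\left(H \right)} = 5$ ($O{\left(H \right)} = 6 - 1 = 5$)
$I = 0$ ($I = 5 - 5 = 0$)
$G{\left(t \right)} = 0$
$- 143 G{\left(6 \right)} + w{\left(r,8 \right)} = \left(-143\right) 0 - 12 = 0 - 12 = -12$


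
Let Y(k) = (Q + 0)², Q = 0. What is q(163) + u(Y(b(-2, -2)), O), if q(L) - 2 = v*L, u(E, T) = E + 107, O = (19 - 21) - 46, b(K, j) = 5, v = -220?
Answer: -35751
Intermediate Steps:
O = -48 (O = -2 - 46 = -48)
Y(k) = 0 (Y(k) = (0 + 0)² = 0² = 0)
u(E, T) = 107 + E
q(L) = 2 - 220*L
q(163) + u(Y(b(-2, -2)), O) = (2 - 220*163) + (107 + 0) = (2 - 35860) + 107 = -35858 + 107 = -35751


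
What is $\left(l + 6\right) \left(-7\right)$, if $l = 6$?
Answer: $-84$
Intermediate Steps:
$\left(l + 6\right) \left(-7\right) = \left(6 + 6\right) \left(-7\right) = 12 \left(-7\right) = -84$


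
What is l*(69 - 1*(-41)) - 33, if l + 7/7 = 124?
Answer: 13497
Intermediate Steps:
l = 123 (l = -1 + 124 = 123)
l*(69 - 1*(-41)) - 33 = 123*(69 - 1*(-41)) - 33 = 123*(69 + 41) - 33 = 123*110 - 33 = 13530 - 33 = 13497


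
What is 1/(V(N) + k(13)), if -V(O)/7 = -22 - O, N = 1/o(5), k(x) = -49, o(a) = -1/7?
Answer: 1/56 ≈ 0.017857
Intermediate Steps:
o(a) = -⅐ (o(a) = -1*⅐ = -⅐)
N = -7 (N = 1/(-⅐) = -7)
V(O) = 154 + 7*O (V(O) = -7*(-22 - O) = 154 + 7*O)
1/(V(N) + k(13)) = 1/((154 + 7*(-7)) - 49) = 1/((154 - 49) - 49) = 1/(105 - 49) = 1/56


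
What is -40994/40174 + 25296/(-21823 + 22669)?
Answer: 81796715/2832267 ≈ 28.880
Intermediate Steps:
-40994/40174 + 25296/(-21823 + 22669) = -40994*1/40174 + 25296/846 = -20497/20087 + 25296*(1/846) = -20497/20087 + 4216/141 = 81796715/2832267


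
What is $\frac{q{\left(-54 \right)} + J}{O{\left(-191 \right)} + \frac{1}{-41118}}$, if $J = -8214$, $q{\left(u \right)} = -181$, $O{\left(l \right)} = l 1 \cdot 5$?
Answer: $\frac{345185610}{39267691} \approx 8.7906$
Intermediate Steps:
$O{\left(l \right)} = 5 l$ ($O{\left(l \right)} = l 5 = 5 l$)
$\frac{q{\left(-54 \right)} + J}{O{\left(-191 \right)} + \frac{1}{-41118}} = \frac{-181 - 8214}{5 \left(-191\right) + \frac{1}{-41118}} = - \frac{8395}{-955 - \frac{1}{41118}} = - \frac{8395}{- \frac{39267691}{41118}} = \left(-8395\right) \left(- \frac{41118}{39267691}\right) = \frac{345185610}{39267691}$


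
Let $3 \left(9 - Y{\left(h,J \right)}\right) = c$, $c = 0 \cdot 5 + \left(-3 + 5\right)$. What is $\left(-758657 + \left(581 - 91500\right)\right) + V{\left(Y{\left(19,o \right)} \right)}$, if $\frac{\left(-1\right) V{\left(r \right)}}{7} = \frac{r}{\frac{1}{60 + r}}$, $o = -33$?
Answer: $- \frac{7682059}{9} \approx -8.5356 \cdot 10^{5}$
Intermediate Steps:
$c = 2$ ($c = 0 + 2 = 2$)
$Y{\left(h,J \right)} = \frac{25}{3}$ ($Y{\left(h,J \right)} = 9 - \frac{2}{3} = \frac{25}{3}$)
$V{\left(r \right)} = - 7 r \left(60 + r\right)$ ($V{\left(r \right)} = - 7 \frac{r}{\frac{1}{60 + r}} = - 7 r \left(60 + r\right)$)
$\left(-758657 + \left(581 - 91500\right)\right) + V{\left(Y{\left(19,o \right)} \right)} = \left(-758657 + \left(581 - 91500\right)\right) - \frac{175 \left(60 + \frac{25}{3}\right)}{3} = \left(-758657 + \left(581 - 91500\right)\right) - \frac{175}{3} \cdot \frac{205}{3} = \left(-758657 - 90919\right) - \frac{35875}{9} = -849576 - \frac{35875}{9} = - \frac{7682059}{9}$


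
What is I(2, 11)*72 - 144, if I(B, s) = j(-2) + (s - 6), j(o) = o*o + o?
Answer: 360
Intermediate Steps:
j(o) = o + o**2 (j(o) = o**2 + o = o + o**2)
I(B, s) = -4 + s (I(B, s) = -2*(1 - 2) + (s - 6) = -2*(-1) + (-6 + s) = 2 + (-6 + s) = -4 + s)
I(2, 11)*72 - 144 = (-4 + 11)*72 - 144 = 7*72 - 144 = 504 - 144 = 360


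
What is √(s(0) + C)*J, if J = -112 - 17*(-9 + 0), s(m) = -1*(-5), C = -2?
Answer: 41*√3 ≈ 71.014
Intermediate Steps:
s(m) = 5
J = 41 (J = -112 - 17*(-9) = -112 - 1*(-153) = -112 + 153 = 41)
√(s(0) + C)*J = √(5 - 2)*41 = √3*41 = 41*√3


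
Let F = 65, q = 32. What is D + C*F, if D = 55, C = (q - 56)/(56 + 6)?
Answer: 925/31 ≈ 29.839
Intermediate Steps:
C = -12/31 (C = (32 - 56)/(56 + 6) = -24/62 = -24*1/62 = -12/31 ≈ -0.38710)
D + C*F = 55 - 12/31*65 = 55 - 780/31 = 925/31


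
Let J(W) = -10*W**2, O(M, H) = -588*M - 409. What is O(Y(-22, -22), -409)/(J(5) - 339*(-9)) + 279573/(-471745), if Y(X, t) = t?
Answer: 5126465642/1321357745 ≈ 3.8797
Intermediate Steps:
O(M, H) = -409 - 588*M
O(Y(-22, -22), -409)/(J(5) - 339*(-9)) + 279573/(-471745) = (-409 - 588*(-22))/(-10*5**2 - 339*(-9)) + 279573/(-471745) = (-409 + 12936)/(-10*25 + 3051) + 279573*(-1/471745) = 12527/(-250 + 3051) - 279573/471745 = 12527/2801 - 279573/471745 = 5126465642/1321357745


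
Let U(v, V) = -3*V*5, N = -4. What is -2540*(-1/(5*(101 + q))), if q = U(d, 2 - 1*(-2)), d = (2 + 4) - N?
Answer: 508/41 ≈ 12.390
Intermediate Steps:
d = 10 (d = (2 + 4) - 1*(-4) = 6 + 4 = 10)
U(v, V) = -15*V
q = -60 (q = -15*(2 - 1*(-2)) = -15*(2 + 2) = -15*4 = -60)
-2540*(-1/(5*(101 + q))) = -2540*(-1/(5*(101 - 60))) = -2540/(-5*1*41) = -2540/((-5*41)) = -2540/(-205) = -2540*(-1/205) = 508/41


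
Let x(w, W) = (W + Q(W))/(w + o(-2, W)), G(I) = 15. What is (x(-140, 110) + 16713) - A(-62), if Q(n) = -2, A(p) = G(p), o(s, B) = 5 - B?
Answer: 4090902/245 ≈ 16698.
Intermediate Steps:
A(p) = 15
x(w, W) = (-2 + W)/(5 + w - W) (x(w, W) = (W - 2)/(w + (5 - W)) = (-2 + W)/(5 + w - W))
(x(-140, 110) + 16713) - A(-62) = ((-2 + 110)/(5 - 140 - 1*110) + 16713) - 1*15 = (108/(5 - 140 - 110) + 16713) - 15 = (108/(-245) + 16713) - 15 = (-1/245*108 + 16713) - 15 = (-108/245 + 16713) - 15 = 4094577/245 - 15 = 4090902/245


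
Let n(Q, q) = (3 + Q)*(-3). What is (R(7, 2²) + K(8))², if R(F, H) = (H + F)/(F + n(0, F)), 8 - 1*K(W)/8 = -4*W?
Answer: 395641/4 ≈ 98910.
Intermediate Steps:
n(Q, q) = -9 - 3*Q
K(W) = 64 + 32*W (K(W) = 64 - (-32)*W = 64 + 32*W)
R(F, H) = (F + H)/(-9 + F) (R(F, H) = (H + F)/(F + (-9 - 3*0)) = (F + H)/(F + (-9 + 0)) = (F + H)/(F - 9) = (F + H)/(-9 + F))
(R(7, 2²) + K(8))² = ((7 + 2²)/(-9 + 7) + (64 + 32*8))² = ((7 + 4)/(-2) + (64 + 256))² = (-½*11 + 320)² = (-11/2 + 320)² = (629/2)² = 395641/4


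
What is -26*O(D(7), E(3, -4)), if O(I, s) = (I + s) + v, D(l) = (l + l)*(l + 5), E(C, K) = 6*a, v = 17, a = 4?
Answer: -5434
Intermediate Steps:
E(C, K) = 24 (E(C, K) = 6*4 = 24)
D(l) = 2*l*(5 + l) (D(l) = (2*l)*(5 + l) = 2*l*(5 + l))
O(I, s) = 17 + I + s (O(I, s) = (I + s) + 17 = 17 + I + s)
-26*O(D(7), E(3, -4)) = -26*(17 + 2*7*(5 + 7) + 24) = -26*(17 + 2*7*12 + 24) = -26*(17 + 168 + 24) = -26*209 = -5434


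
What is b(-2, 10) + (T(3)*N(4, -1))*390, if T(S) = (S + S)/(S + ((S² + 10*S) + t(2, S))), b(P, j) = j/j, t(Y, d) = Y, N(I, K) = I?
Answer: 2351/11 ≈ 213.73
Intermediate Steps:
b(P, j) = 1
T(S) = 2*S/(2 + S² + 11*S) (T(S) = (S + S)/(S + ((S² + 10*S) + 2)) = (2*S)/(S + (2 + S² + 10*S)) = (2*S)/(2 + S² + 11*S) = 2*S/(2 + S² + 11*S))
b(-2, 10) + (T(3)*N(4, -1))*390 = 1 + ((2*3/(2 + 3² + 11*3))*4)*390 = 1 + ((2*3/(2 + 9 + 33))*4)*390 = 1 + ((2*3/44)*4)*390 = 1 + ((2*3*(1/44))*4)*390 = 1 + ((3/22)*4)*390 = 1 + (6/11)*390 = 1 + 2340/11 = 2351/11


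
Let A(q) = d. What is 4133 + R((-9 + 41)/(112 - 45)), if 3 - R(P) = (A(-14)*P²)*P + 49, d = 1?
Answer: 1229185613/300763 ≈ 4086.9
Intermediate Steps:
A(q) = 1
R(P) = -46 - P³ (R(P) = 3 - ((1*P²)*P + 49) = 3 - (P²*P + 49) = 3 - (P³ + 49) = 3 - (49 + P³) = 3 + (-49 - P³) = -46 - P³)
4133 + R((-9 + 41)/(112 - 45)) = 4133 + (-46 - ((-9 + 41)/(112 - 45))³) = 4133 + (-46 - (32/67)³) = 4133 + (-46 - 1*32768/300763) = 4133 + (-46 - 32768/300763) = 4133 - 13867866/300763 = 1229185613/300763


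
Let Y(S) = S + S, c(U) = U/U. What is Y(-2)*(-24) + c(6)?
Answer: 97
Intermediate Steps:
c(U) = 1
Y(S) = 2*S
Y(-2)*(-24) + c(6) = (2*(-2))*(-24) + 1 = -4*(-24) + 1 = 96 + 1 = 97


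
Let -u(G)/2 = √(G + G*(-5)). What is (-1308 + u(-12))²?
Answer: 1711056 + 20928*√3 ≈ 1.7473e+6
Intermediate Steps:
u(G) = -4*√(-G) (u(G) = -2*√(G + G*(-5)) = -2*√(G - 5*G) = -2*2*√(-G) = -4*√(-G))
(-1308 + u(-12))² = (-1308 - 4*√12)² = (-1308 - 8*√3)²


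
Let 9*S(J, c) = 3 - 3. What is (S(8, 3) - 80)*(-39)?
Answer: 3120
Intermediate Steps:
S(J, c) = 0 (S(J, c) = (3 - 3)/9 = (⅑)*0 = 0)
(S(8, 3) - 80)*(-39) = (0 - 80)*(-39) = -80*(-39) = 3120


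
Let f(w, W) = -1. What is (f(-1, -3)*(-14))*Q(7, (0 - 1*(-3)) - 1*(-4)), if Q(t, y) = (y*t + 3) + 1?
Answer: 742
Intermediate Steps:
Q(t, y) = 4 + t*y (Q(t, y) = (t*y + 3) + 1 = (3 + t*y) + 1 = 4 + t*y)
(f(-1, -3)*(-14))*Q(7, (0 - 1*(-3)) - 1*(-4)) = (-1*(-14))*(4 + 7*((0 - 1*(-3)) - 1*(-4))) = 14*(4 + 7*((0 + 3) + 4)) = 14*(4 + 7*(3 + 4)) = 14*(4 + 7*7) = 14*(4 + 49) = 14*53 = 742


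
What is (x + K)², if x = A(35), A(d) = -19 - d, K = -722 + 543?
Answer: 54289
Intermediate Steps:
K = -179
x = -54 (x = -19 - 1*35 = -19 - 35 = -54)
(x + K)² = (-54 - 179)² = (-233)² = 54289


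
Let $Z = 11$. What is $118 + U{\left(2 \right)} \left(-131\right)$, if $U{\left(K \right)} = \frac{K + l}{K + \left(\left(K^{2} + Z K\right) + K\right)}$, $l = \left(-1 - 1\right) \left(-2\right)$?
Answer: $\frac{459}{5} \approx 91.8$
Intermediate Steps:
$l = 4$ ($l = \left(-2\right) \left(-2\right) = 4$)
$U{\left(K \right)} = \frac{4 + K}{K^{2} + 13 K}$ ($U{\left(K \right)} = \frac{K + 4}{K + \left(\left(K^{2} + 11 K\right) + K\right)} = \frac{4 + K}{K + \left(K^{2} + 12 K\right)} = \frac{4 + K}{K^{2} + 13 K}$)
$118 + U{\left(2 \right)} \left(-131\right) = 118 + \frac{4 + 2}{2 \left(13 + 2\right)} \left(-131\right) = 118 + \frac{1}{2} \cdot \frac{1}{15} \cdot 6 \left(-131\right) = 118 + \frac{1}{5} \left(-131\right) = 118 - \frac{131}{5} = \frac{459}{5}$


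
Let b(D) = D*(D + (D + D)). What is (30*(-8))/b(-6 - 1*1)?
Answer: -80/49 ≈ -1.6327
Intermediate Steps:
b(D) = 3*D² (b(D) = D*(D + 2*D) = D*(3*D) = 3*D²)
(30*(-8))/b(-6 - 1*1) = (30*(-8))/((3*(-6 - 1*1)²)) = -240*1/(3*(-6 - 1)²) = -240/(3*(-7)²) = -240/(3*49) = -240/147 = -240*1/147 = -80/49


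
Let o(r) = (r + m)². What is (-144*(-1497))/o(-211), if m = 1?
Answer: 5988/1225 ≈ 4.8882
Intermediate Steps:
o(r) = (1 + r)² (o(r) = (r + 1)² = (1 + r)²)
(-144*(-1497))/o(-211) = (-144*(-1497))/((1 - 211)²) = 215568/((-210)²) = 215568/44100 = 215568*(1/44100) = 5988/1225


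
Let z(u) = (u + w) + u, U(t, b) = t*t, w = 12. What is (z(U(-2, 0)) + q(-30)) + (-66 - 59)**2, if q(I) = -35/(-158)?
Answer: 2471945/158 ≈ 15645.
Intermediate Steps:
U(t, b) = t**2
z(u) = 12 + 2*u (z(u) = (u + 12) + u = (12 + u) + u = 12 + 2*u)
q(I) = 35/158 (q(I) = -35*(-1/158) = 35/158)
(z(U(-2, 0)) + q(-30)) + (-66 - 59)**2 = ((12 + 2*(-2)**2) + 35/158) + (-66 - 59)**2 = ((12 + 2*4) + 35/158) + (-125)**2 = ((12 + 8) + 35/158) + 15625 = (20 + 35/158) + 15625 = 3195/158 + 15625 = 2471945/158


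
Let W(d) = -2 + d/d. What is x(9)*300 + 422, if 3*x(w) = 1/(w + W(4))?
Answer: 869/2 ≈ 434.50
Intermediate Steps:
W(d) = -1 (W(d) = -2 + 1 = -1)
x(w) = 1/(3*(-1 + w)) (x(w) = 1/(3*(w - 1)) = 1/(3*(-1 + w)))
x(9)*300 + 422 = (1/(3*(-1 + 9)))*300 + 422 = ((1/3)/8)*300 + 422 = ((1/3)*(1/8))*300 + 422 = (1/24)*300 + 422 = 25/2 + 422 = 869/2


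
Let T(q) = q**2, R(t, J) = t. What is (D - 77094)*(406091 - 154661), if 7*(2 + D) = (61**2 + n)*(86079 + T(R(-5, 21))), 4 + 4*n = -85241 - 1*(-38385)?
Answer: -24742689245520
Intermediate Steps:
n = -11715 (n = -1 + (-85241 - 1*(-38385))/4 = -1 + (-85241 + 38385)/4 = -1 + (1/4)*(-46856) = -1 - 11714 = -11715)
D = -98330770 (D = -2 + ((61**2 - 11715)*(86079 + (-5)**2))/7 = -2 + ((3721 - 11715)*(86079 + 25))/7 = -2 + (-7994*86104)/7 = -2 + (1/7)*(-688315376) = -2 - 98330768 = -98330770)
(D - 77094)*(406091 - 154661) = (-98330770 - 77094)*(406091 - 154661) = -98407864*251430 = -24742689245520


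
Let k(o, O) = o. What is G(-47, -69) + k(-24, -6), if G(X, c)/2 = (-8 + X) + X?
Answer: -228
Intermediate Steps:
G(X, c) = -16 + 4*X (G(X, c) = 2*((-8 + X) + X) = 2*(-8 + 2*X) = -16 + 4*X)
G(-47, -69) + k(-24, -6) = (-16 + 4*(-47)) - 24 = (-16 - 188) - 24 = -204 - 24 = -228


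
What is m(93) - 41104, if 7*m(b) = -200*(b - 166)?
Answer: -273128/7 ≈ -39018.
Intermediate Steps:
m(b) = 33200/7 - 200*b/7 (m(b) = (-200*(b - 166))/7 = (-200*(-166 + b))/7 = (33200 - 200*b)/7 = 33200/7 - 200*b/7)
m(93) - 41104 = (33200/7 - 200/7*93) - 41104 = (33200/7 - 18600/7) - 41104 = 14600/7 - 41104 = -273128/7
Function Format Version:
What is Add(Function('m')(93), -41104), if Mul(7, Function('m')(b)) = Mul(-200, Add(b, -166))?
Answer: Rational(-273128, 7) ≈ -39018.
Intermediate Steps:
Function('m')(b) = Add(Rational(33200, 7), Mul(Rational(-200, 7), b)) (Function('m')(b) = Mul(Rational(1, 7), Mul(-200, Add(b, -166))) = Mul(Rational(1, 7), Mul(-200, Add(-166, b))) = Mul(Rational(1, 7), Add(33200, Mul(-200, b))) = Add(Rational(33200, 7), Mul(Rational(-200, 7), b)))
Add(Function('m')(93), -41104) = Add(Add(Rational(33200, 7), Mul(Rational(-200, 7), 93)), -41104) = Add(Add(Rational(33200, 7), Rational(-18600, 7)), -41104) = Add(Rational(14600, 7), -41104) = Rational(-273128, 7)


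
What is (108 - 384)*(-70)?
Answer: 19320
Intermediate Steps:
(108 - 384)*(-70) = -276*(-70) = 19320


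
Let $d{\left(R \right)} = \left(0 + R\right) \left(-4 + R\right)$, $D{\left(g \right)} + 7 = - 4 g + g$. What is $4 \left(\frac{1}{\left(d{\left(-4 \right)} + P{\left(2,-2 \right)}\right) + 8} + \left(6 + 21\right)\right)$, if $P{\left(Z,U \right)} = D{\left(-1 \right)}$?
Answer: $\frac{973}{9} \approx 108.11$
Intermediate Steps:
$D{\left(g \right)} = -7 - 3 g$ ($D{\left(g \right)} = -7 + \left(- 4 g + g\right) = -7 - 3 g$)
$d{\left(R \right)} = R \left(-4 + R\right)$
$P{\left(Z,U \right)} = -4$ ($P{\left(Z,U \right)} = -7 - -3 = -7 + 3 = -4$)
$4 \left(\frac{1}{\left(d{\left(-4 \right)} + P{\left(2,-2 \right)}\right) + 8} + \left(6 + 21\right)\right) = 4 \left(\frac{1}{\left(- 4 \left(-4 - 4\right) - 4\right) + 8} + \left(6 + 21\right)\right) = 4 \left(\frac{1}{\left(\left(-4\right) \left(-8\right) - 4\right) + 8} + 27\right) = 4 \left(\frac{1}{\left(32 - 4\right) + 8} + 27\right) = 4 \left(\frac{1}{28 + 8} + 27\right) = 4 \left(\frac{1}{36} + 27\right) = 4 \cdot \frac{973}{36} = \frac{973}{9}$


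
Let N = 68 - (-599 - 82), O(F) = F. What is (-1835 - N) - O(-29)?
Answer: -2555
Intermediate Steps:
N = 749 (N = 68 - 1*(-681) = 68 + 681 = 749)
(-1835 - N) - O(-29) = (-1835 - 1*749) - 1*(-29) = (-1835 - 749) + 29 = -2584 + 29 = -2555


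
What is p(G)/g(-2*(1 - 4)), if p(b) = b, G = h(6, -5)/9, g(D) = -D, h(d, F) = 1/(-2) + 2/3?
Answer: -1/324 ≈ -0.0030864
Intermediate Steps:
h(d, F) = 1/6 (h(d, F) = 1*(-1/2) + 2*(1/3) = -1/2 + 2/3 = 1/6)
G = 1/54 (G = (1/6)/9 = (1/6)*(1/9) = 1/54 ≈ 0.018519)
p(G)/g(-2*(1 - 4)) = 1/(54*((-(-2)*(1 - 4)))) = 1/(54*((-(-2)*(-3)))) = 1/(54*((-1*6))) = (1/54)/(-6) = (1/54)*(-1/6) = -1/324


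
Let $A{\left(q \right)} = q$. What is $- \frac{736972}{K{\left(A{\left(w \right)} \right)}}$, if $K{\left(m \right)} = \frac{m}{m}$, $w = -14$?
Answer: $-736972$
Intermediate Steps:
$K{\left(m \right)} = 1$
$- \frac{736972}{K{\left(A{\left(w \right)} \right)}} = - \frac{736972}{1} = \left(-736972\right) 1 = -736972$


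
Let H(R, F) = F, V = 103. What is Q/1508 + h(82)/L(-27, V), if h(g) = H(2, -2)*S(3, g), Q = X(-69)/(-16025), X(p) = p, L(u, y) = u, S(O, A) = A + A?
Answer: 7926351463/652473900 ≈ 12.148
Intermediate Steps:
S(O, A) = 2*A
Q = 69/16025 (Q = -69/(-16025) = -69*(-1/16025) = 69/16025 ≈ 0.0043058)
h(g) = -4*g
Q/1508 + h(82)/L(-27, V) = (69/16025)/1508 - 4*82/(-27) = (69/16025)*(1/1508) - 328*(-1/27) = 69/24165700 + 328/27 = 7926351463/652473900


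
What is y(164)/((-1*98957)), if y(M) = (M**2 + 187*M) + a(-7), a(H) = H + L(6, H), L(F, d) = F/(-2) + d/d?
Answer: -57555/98957 ≈ -0.58162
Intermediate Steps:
L(F, d) = 1 - F/2 (L(F, d) = F*(-1/2) + 1 = -F/2 + 1 = 1 - F/2)
a(H) = -2 + H (a(H) = H + (1 - 1/2*6) = H + (1 - 3) = H - 2 = -2 + H)
y(M) = -9 + M**2 + 187*M (y(M) = (M**2 + 187*M) + (-2 - 7) = (M**2 + 187*M) - 9 = -9 + M**2 + 187*M)
y(164)/((-1*98957)) = (-9 + 164**2 + 187*164)/((-1*98957)) = (-9 + 26896 + 30668)/(-98957) = 57555*(-1/98957) = -57555/98957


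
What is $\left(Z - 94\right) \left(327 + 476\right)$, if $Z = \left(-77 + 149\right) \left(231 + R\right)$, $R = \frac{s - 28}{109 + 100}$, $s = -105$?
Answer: $13243222$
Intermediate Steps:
$R = - \frac{7}{11}$ ($R = \frac{-105 - 28}{109 + 100} = - \frac{133}{209} = \left(-133\right) \frac{1}{209} = - \frac{7}{11} \approx -0.63636$)
$Z = \frac{182448}{11}$ ($Z = \left(-77 + 149\right) \left(231 - \frac{7}{11}\right) = 72 \cdot \frac{2534}{11} = \frac{182448}{11} \approx 16586.0$)
$\left(Z - 94\right) \left(327 + 476\right) = \left(\frac{182448}{11} - 94\right) \left(327 + 476\right) = \frac{181414}{11} \cdot 803 = 13243222$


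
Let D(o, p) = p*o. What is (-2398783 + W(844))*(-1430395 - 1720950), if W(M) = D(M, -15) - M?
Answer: 7601948576015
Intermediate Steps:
D(o, p) = o*p
W(M) = -16*M (W(M) = M*(-15) - M = -15*M - M = -16*M)
(-2398783 + W(844))*(-1430395 - 1720950) = (-2398783 - 16*844)*(-1430395 - 1720950) = (-2398783 - 13504)*(-3151345) = -2412287*(-3151345) = 7601948576015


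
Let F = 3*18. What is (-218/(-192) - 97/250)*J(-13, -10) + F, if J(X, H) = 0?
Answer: 54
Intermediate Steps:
F = 54
(-218/(-192) - 97/250)*J(-13, -10) + F = (-218/(-192) - 97/250)*0 + 54 = (-218*(-1/192) - 97*1/250)*0 + 54 = (109/96 - 97/250)*0 + 54 = (8969/12000)*0 + 54 = 0 + 54 = 54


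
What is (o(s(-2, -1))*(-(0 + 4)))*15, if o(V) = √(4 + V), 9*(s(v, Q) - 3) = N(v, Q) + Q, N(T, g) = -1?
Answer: -20*√61 ≈ -156.21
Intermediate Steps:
s(v, Q) = 26/9 + Q/9 (s(v, Q) = 3 + (-1 + Q)/9 = 3 + (-⅑ + Q/9) = 26/9 + Q/9)
(o(s(-2, -1))*(-(0 + 4)))*15 = (√(4 + (26/9 + (⅑)*(-1)))*(-(0 + 4)))*15 = (√(4 + (26/9 - ⅑))*(-1*4))*15 = (√(4 + 25/9)*(-4))*15 = (√(61/9)*(-4))*15 = ((√61/3)*(-4))*15 = -4*√61/3*15 = -20*√61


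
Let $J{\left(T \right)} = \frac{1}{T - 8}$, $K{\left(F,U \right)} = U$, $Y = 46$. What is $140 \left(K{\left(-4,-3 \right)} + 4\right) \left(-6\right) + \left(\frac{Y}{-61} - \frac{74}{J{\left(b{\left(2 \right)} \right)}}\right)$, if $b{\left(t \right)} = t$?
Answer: $- \frac{24202}{61} \approx -396.75$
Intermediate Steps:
$J{\left(T \right)} = \frac{1}{-8 + T}$
$140 \left(K{\left(-4,-3 \right)} + 4\right) \left(-6\right) + \left(\frac{Y}{-61} - \frac{74}{J{\left(b{\left(2 \right)} \right)}}\right) = 140 \left(-3 + 4\right) \left(-6\right) + \left(\frac{46}{-61} - \frac{74}{\frac{1}{-8 + 2}}\right) = 140 \cdot 1 \left(-6\right) - \left(\frac{46}{61} + \frac{74}{\frac{1}{-6}}\right) = 140 \left(-6\right) - \left(\frac{46}{61} + \frac{74}{- \frac{1}{6}}\right) = -840 - - \frac{27038}{61} = -840 + \left(- \frac{46}{61} + 444\right) = -840 + \frac{27038}{61} = - \frac{24202}{61}$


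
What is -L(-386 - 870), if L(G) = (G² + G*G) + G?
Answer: -3153816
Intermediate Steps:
L(G) = G + 2*G² (L(G) = (G² + G²) + G = 2*G² + G = G + 2*G²)
-L(-386 - 870) = -(-386 - 870)*(1 + 2*(-386 - 870)) = -(-1256)*(1 + 2*(-1256)) = -(-1256)*(1 - 2512) = -(-1256)*(-2511) = -1*3153816 = -3153816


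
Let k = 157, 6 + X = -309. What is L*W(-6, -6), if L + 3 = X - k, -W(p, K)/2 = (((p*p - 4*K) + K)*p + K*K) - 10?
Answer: -283100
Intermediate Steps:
X = -315 (X = -6 - 309 = -315)
W(p, K) = 20 - 2*K² - 2*p*(p² - 3*K) (W(p, K) = -2*((((p*p - 4*K) + K)*p + K*K) - 10) = -2*((((p² - 4*K) + K)*p + K²) - 10) = -2*(((p² - 3*K)*p + K²) - 10) = -2*((p*(p² - 3*K) + K²) - 10) = -2*((K² + p*(p² - 3*K)) - 10) = -2*(-10 + K² + p*(p² - 3*K)) = 20 - 2*K² - 2*p*(p² - 3*K))
L = -475 (L = -3 + (-315 - 1*157) = -3 + (-315 - 157) = -3 - 472 = -475)
L*W(-6, -6) = -475*(20 - 2*(-6)² - 2*(-6)³ + 6*(-6)*(-6)) = -475*(20 - 2*36 - 2*(-216) + 216) = -475*(20 - 72 + 432 + 216) = -475*596 = -283100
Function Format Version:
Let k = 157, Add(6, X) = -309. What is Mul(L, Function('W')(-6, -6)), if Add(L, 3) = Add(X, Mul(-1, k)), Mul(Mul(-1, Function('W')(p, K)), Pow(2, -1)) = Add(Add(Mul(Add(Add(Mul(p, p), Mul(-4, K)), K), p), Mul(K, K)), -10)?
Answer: -283100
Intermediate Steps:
X = -315 (X = Add(-6, -309) = -315)
Function('W')(p, K) = Add(20, Mul(-2, Pow(K, 2)), Mul(-2, p, Add(Pow(p, 2), Mul(-3, K)))) (Function('W')(p, K) = Mul(-2, Add(Add(Mul(Add(Add(Mul(p, p), Mul(-4, K)), K), p), Mul(K, K)), -10)) = Mul(-2, Add(Add(Mul(Add(Add(Pow(p, 2), Mul(-4, K)), K), p), Pow(K, 2)), -10)) = Mul(-2, Add(Add(Mul(Add(Pow(p, 2), Mul(-3, K)), p), Pow(K, 2)), -10)) = Mul(-2, Add(Add(Mul(p, Add(Pow(p, 2), Mul(-3, K))), Pow(K, 2)), -10)) = Mul(-2, Add(Add(Pow(K, 2), Mul(p, Add(Pow(p, 2), Mul(-3, K)))), -10)) = Mul(-2, Add(-10, Pow(K, 2), Mul(p, Add(Pow(p, 2), Mul(-3, K))))) = Add(20, Mul(-2, Pow(K, 2)), Mul(-2, p, Add(Pow(p, 2), Mul(-3, K)))))
L = -475 (L = Add(-3, Add(-315, Mul(-1, 157))) = Add(-3, Add(-315, -157)) = Add(-3, -472) = -475)
Mul(L, Function('W')(-6, -6)) = Mul(-475, Add(20, Mul(-2, Pow(-6, 2)), Mul(-2, Pow(-6, 3)), Mul(6, -6, -6))) = Mul(-475, Add(20, Mul(-2, 36), Mul(-2, -216), 216)) = Mul(-475, Add(20, -72, 432, 216)) = Mul(-475, 596) = -283100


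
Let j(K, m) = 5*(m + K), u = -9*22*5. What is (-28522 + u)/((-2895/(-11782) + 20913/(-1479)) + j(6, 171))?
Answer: -171421219312/5059840423 ≈ -33.879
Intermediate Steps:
u = -990 (u = -198*5 = -990)
j(K, m) = 5*K + 5*m (j(K, m) = 5*(K + m) = 5*K + 5*m)
(-28522 + u)/((-2895/(-11782) + 20913/(-1479)) + j(6, 171)) = (-28522 - 990)/((-2895/(-11782) + 20913/(-1479)) + (5*6 + 5*171)) = -29512/((-2895*(-1/11782) + 20913*(-1/1479)) + (30 + 855)) = -29512/((2895/11782 - 6971/493) + 885) = -29512/(-80705087/5808526 + 885) = -29512/5059840423/5808526 = -29512*5808526/5059840423 = -171421219312/5059840423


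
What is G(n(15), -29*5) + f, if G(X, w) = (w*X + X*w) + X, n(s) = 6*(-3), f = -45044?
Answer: -39842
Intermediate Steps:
n(s) = -18
G(X, w) = X + 2*X*w (G(X, w) = (X*w + X*w) + X = 2*X*w + X = X + 2*X*w)
G(n(15), -29*5) + f = -18*(1 + 2*(-29*5)) - 45044 = -18*(1 + 2*(-145)) - 45044 = -18*(1 - 290) - 45044 = -18*(-289) - 45044 = 5202 - 45044 = -39842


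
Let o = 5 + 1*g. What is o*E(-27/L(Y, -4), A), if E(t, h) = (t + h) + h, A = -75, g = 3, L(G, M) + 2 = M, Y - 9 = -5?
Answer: -1164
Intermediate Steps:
Y = 4 (Y = 9 - 5 = 4)
L(G, M) = -2 + M
E(t, h) = t + 2*h (E(t, h) = (h + t) + h = t + 2*h)
o = 8 (o = 5 + 1*3 = 5 + 3 = 8)
o*E(-27/L(Y, -4), A) = 8*(-27/(-2 - 4) + 2*(-75)) = 8*(-27/(-6) - 150) = 8*(-27*(-⅙) - 150) = 8*(9/2 - 150) = 8*(-291/2) = -1164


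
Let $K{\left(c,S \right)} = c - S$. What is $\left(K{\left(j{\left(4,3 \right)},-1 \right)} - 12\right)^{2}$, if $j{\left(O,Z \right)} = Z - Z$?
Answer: $121$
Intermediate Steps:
$j{\left(O,Z \right)} = 0$
$\left(K{\left(j{\left(4,3 \right)},-1 \right)} - 12\right)^{2} = \left(\left(0 - -1\right) - 12\right)^{2} = \left(\left(0 + 1\right) - 12\right)^{2} = \left(1 - 12\right)^{2} = \left(-11\right)^{2} = 121$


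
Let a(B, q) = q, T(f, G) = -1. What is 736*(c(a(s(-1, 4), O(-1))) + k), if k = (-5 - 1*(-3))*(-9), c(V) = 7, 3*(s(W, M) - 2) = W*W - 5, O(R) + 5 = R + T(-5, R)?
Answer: 18400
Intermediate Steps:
O(R) = -6 + R (O(R) = -5 + (R - 1) = -5 + (-1 + R) = -6 + R)
s(W, M) = ⅓ + W²/3 (s(W, M) = 2 + (W*W - 5)/3 = 2 + (W² - 5)/3 = 2 + (-5 + W²)/3 = 2 + (-5/3 + W²/3) = ⅓ + W²/3)
k = 18 (k = (-5 + 3)*(-9) = -2*(-9) = 18)
736*(c(a(s(-1, 4), O(-1))) + k) = 736*(7 + 18) = 736*25 = 18400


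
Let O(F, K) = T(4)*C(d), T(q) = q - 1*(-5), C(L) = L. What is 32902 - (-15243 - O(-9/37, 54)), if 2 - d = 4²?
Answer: 48019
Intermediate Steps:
d = -14 (d = 2 - 1*4² = 2 - 1*16 = 2 - 16 = -14)
T(q) = 5 + q (T(q) = q + 5 = 5 + q)
O(F, K) = -126 (O(F, K) = (5 + 4)*(-14) = 9*(-14) = -126)
32902 - (-15243 - O(-9/37, 54)) = 32902 - (-15243 - 1*(-126)) = 32902 - (-15243 + 126) = 32902 - 1*(-15117) = 32902 + 15117 = 48019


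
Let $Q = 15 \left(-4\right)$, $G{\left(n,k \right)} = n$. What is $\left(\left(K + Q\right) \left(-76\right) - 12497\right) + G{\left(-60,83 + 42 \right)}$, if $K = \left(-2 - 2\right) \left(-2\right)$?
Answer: $-8605$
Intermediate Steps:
$K = 8$ ($K = \left(-4\right) \left(-2\right) = 8$)
$Q = -60$
$\left(\left(K + Q\right) \left(-76\right) - 12497\right) + G{\left(-60,83 + 42 \right)} = \left(\left(8 - 60\right) \left(-76\right) - 12497\right) - 60 = \left(\left(-52\right) \left(-76\right) - 12497\right) - 60 = \left(3952 - 12497\right) - 60 = -8545 - 60 = -8605$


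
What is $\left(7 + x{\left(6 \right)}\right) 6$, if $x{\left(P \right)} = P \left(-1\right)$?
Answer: $6$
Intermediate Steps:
$x{\left(P \right)} = - P$
$\left(7 + x{\left(6 \right)}\right) 6 = \left(7 - 6\right) 6 = 1 \cdot 6 = 6$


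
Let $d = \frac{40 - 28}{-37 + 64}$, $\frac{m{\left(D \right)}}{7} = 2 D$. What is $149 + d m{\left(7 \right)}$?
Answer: $\frac{1733}{9} \approx 192.56$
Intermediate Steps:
$m{\left(D \right)} = 14 D$ ($m{\left(D \right)} = 7 \cdot 2 D = 14 D$)
$d = \frac{4}{9}$ ($d = \frac{12}{27} = 12 \cdot \frac{1}{27} = \frac{4}{9} \approx 0.44444$)
$149 + d m{\left(7 \right)} = 149 + \frac{4 \cdot 14 \cdot 7}{9} = 149 + \frac{4}{9} \cdot 98 = 149 + \frac{392}{9} = \frac{1733}{9}$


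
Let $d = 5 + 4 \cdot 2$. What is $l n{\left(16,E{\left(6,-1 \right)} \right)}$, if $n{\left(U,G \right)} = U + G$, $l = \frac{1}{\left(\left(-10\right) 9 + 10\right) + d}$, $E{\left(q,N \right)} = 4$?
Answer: $- \frac{20}{67} \approx -0.29851$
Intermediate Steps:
$d = 13$ ($d = 5 + 8 = 13$)
$l = - \frac{1}{67}$ ($l = \frac{1}{\left(\left(-10\right) 9 + 10\right) + 13} = \frac{1}{\left(-90 + 10\right) + 13} = \frac{1}{-80 + 13} = \frac{1}{-67} = - \frac{1}{67} \approx -0.014925$)
$n{\left(U,G \right)} = G + U$
$l n{\left(16,E{\left(6,-1 \right)} \right)} = - \frac{4 + 16}{67} = \left(- \frac{1}{67}\right) 20 = - \frac{20}{67}$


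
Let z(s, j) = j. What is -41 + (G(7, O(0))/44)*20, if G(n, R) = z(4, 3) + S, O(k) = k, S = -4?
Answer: -456/11 ≈ -41.455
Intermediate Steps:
G(n, R) = -1 (G(n, R) = 3 - 4 = -1)
-41 + (G(7, O(0))/44)*20 = -41 - 1/44*20 = -41 - 5/11 = -456/11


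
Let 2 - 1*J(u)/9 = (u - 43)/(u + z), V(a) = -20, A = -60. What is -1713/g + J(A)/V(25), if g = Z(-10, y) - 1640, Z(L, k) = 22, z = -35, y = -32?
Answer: 993903/1537100 ≈ 0.64661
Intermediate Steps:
J(u) = 18 - 9*(-43 + u)/(-35 + u) (J(u) = 18 - 9*(u - 43)/(u - 35) = 18 - 9*(-43 + u)/(-35 + u))
g = -1618 (g = 22 - 1640 = -1618)
-1713/g + J(A)/V(25) = -1713/(-1618) + (9*(-27 - 60)/(-35 - 60))/(-20) = -1713*(-1/1618) + (9*(-87)/(-95))*(-1/20) = 1713/1618 + (9*(-1/95)*(-87))*(-1/20) = 1713/1618 + (783/95)*(-1/20) = 1713/1618 - 783/1900 = 993903/1537100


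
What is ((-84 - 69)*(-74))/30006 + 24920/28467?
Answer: 59447383/47454489 ≈ 1.2527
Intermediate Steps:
((-84 - 69)*(-74))/30006 + 24920/28467 = -153*(-74)*(1/30006) + 24920*(1/28467) = 11322*(1/30006) + 24920/28467 = 629/1667 + 24920/28467 = 59447383/47454489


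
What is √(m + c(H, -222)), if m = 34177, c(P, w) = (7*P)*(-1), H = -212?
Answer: √35661 ≈ 188.84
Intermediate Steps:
c(P, w) = -7*P
√(m + c(H, -222)) = √(34177 - 7*(-212)) = √(34177 + 1484) = √35661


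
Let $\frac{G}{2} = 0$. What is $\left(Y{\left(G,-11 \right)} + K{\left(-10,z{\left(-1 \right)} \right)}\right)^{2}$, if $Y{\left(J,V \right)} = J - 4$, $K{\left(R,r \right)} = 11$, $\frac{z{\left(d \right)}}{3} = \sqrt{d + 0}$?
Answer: $49$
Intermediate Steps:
$z{\left(d \right)} = 3 \sqrt{d}$ ($z{\left(d \right)} = 3 \sqrt{d + 0} = 3 \sqrt{d}$)
$G = 0$ ($G = 2 \cdot 0 = 0$)
$Y{\left(J,V \right)} = -4 + J$
$\left(Y{\left(G,-11 \right)} + K{\left(-10,z{\left(-1 \right)} \right)}\right)^{2} = \left(\left(-4 + 0\right) + 11\right)^{2} = \left(-4 + 11\right)^{2} = 7^{2} = 49$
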